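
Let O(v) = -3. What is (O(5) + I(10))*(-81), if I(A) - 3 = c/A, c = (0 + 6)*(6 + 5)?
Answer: -2673/5 ≈ -534.60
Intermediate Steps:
c = 66 (c = 6*11 = 66)
I(A) = 3 + 66/A
(O(5) + I(10))*(-81) = (-3 + (3 + 66/10))*(-81) = (-3 + (3 + 66*(⅒)))*(-81) = (-3 + (3 + 33/5))*(-81) = (-3 + 48/5)*(-81) = (33/5)*(-81) = -2673/5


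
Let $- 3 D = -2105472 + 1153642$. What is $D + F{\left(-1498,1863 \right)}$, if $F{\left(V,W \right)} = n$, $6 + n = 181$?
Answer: $\frac{952355}{3} \approx 3.1745 \cdot 10^{5}$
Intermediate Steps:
$n = 175$ ($n = -6 + 181 = 175$)
$D = \frac{951830}{3}$ ($D = - \frac{-2105472 + 1153642}{3} = \left(- \frac{1}{3}\right) \left(-951830\right) = \frac{951830}{3} \approx 3.1728 \cdot 10^{5}$)
$F{\left(V,W \right)} = 175$
$D + F{\left(-1498,1863 \right)} = \frac{951830}{3} + 175 = \frac{952355}{3}$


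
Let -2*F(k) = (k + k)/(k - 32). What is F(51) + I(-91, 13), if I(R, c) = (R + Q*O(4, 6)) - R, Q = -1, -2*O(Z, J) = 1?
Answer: -83/38 ≈ -2.1842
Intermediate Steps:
O(Z, J) = -½ (O(Z, J) = -½*1 = -½)
I(R, c) = ½ (I(R, c) = (R - 1*(-½)) - R = (R + ½) - R = (½ + R) - R = ½)
F(k) = -k/(-32 + k) (F(k) = -(k + k)/(2*(k - 32)) = -2*k/(2*(-32 + k)) = -k/(-32 + k))
F(51) + I(-91, 13) = -1*51/(-32 + 51) + ½ = -1*51/19 + ½ = -1*51*1/19 + ½ = -51/19 + ½ = -83/38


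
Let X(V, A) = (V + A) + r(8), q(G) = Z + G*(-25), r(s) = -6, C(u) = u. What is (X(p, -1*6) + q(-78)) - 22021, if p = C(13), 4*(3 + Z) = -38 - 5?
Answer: -80335/4 ≈ -20084.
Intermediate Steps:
Z = -55/4 (Z = -3 + (-38 - 5)/4 = -3 + (¼)*(-43) = -3 - 43/4 = -55/4 ≈ -13.750)
p = 13
q(G) = -55/4 - 25*G (q(G) = -55/4 + G*(-25) = -55/4 - 25*G)
X(V, A) = -6 + A + V (X(V, A) = (V + A) - 6 = (A + V) - 6 = -6 + A + V)
(X(p, -1*6) + q(-78)) - 22021 = ((-6 - 1*6 + 13) + (-55/4 - 25*(-78))) - 22021 = ((-6 - 6 + 13) + (-55/4 + 1950)) - 22021 = (1 + 7745/4) - 22021 = 7749/4 - 22021 = -80335/4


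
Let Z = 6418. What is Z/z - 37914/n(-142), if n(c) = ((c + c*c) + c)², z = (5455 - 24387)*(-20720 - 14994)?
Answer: -2904752161/33604031165600 ≈ -8.6441e-5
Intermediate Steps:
z = 676137448 (z = -18932*(-35714) = 676137448)
n(c) = (c² + 2*c)² (n(c) = ((c + c²) + c)² = (c² + 2*c)²)
Z/z - 37914/n(-142) = 6418/676137448 - 37914*1/(20164*(2 - 142)²) = 6418*(1/676137448) - 37914/(20164*(-140)²) = 3209/338068724 - 37914/(20164*19600) = 3209/338068724 - 37914/395214400 = 3209/338068724 - 37914*1/395214400 = 3209/338068724 - 267/2783200 = -2904752161/33604031165600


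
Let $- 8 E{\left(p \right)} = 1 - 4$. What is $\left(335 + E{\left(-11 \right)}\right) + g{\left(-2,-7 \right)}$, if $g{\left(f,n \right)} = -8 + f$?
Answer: $\frac{2603}{8} \approx 325.38$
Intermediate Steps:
$E{\left(p \right)} = \frac{3}{8}$ ($E{\left(p \right)} = - \frac{1 - 4}{8} = \left(- \frac{1}{8}\right) \left(-3\right) = \frac{3}{8}$)
$\left(335 + E{\left(-11 \right)}\right) + g{\left(-2,-7 \right)} = \left(335 + \frac{3}{8}\right) - 10 = \frac{2683}{8} - 10 = \frac{2603}{8}$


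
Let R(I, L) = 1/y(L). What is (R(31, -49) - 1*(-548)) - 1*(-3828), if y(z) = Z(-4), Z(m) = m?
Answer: 17503/4 ≈ 4375.8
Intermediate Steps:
y(z) = -4
R(I, L) = -1/4 (R(I, L) = 1/(-4) = -1/4)
(R(31, -49) - 1*(-548)) - 1*(-3828) = (-1/4 - 1*(-548)) - 1*(-3828) = (-1/4 + 548) + 3828 = 2191/4 + 3828 = 17503/4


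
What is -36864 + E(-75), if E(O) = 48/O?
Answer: -921616/25 ≈ -36865.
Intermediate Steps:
-36864 + E(-75) = -36864 + 48/(-75) = -36864 + 48*(-1/75) = -36864 - 16/25 = -921616/25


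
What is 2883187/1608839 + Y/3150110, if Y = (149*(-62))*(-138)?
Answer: 5566687473343/2534009911145 ≈ 2.1968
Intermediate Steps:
Y = 1274844 (Y = -9238*(-138) = 1274844)
2883187/1608839 + Y/3150110 = 2883187/1608839 + 1274844/3150110 = 2883187*(1/1608839) + 1274844*(1/3150110) = 2883187/1608839 + 637422/1575055 = 5566687473343/2534009911145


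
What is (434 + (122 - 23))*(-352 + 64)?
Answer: -153504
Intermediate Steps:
(434 + (122 - 23))*(-352 + 64) = (434 + 99)*(-288) = 533*(-288) = -153504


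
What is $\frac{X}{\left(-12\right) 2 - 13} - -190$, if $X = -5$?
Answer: $\frac{7035}{37} \approx 190.14$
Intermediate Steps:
$\frac{X}{\left(-12\right) 2 - 13} - -190 = - \frac{5}{\left(-12\right) 2 - 13} - -190 = - \frac{5}{-24 - 13} + 190 = - \frac{5}{-37} + 190 = \left(-5\right) \left(- \frac{1}{37}\right) + 190 = \frac{5}{37} + 190 = \frac{7035}{37}$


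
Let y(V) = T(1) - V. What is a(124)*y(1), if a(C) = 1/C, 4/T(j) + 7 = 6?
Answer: -5/124 ≈ -0.040323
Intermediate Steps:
T(j) = -4 (T(j) = 4/(-7 + 6) = 4/(-1) = 4*(-1) = -4)
y(V) = -4 - V
a(124)*y(1) = (-4 - 1*1)/124 = (-4 - 1)/124 = (1/124)*(-5) = -5/124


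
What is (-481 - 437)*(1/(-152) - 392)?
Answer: 27349515/76 ≈ 3.5986e+5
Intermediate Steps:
(-481 - 437)*(1/(-152) - 392) = -918*(-1/152 - 392) = -918*(-59585/152) = 27349515/76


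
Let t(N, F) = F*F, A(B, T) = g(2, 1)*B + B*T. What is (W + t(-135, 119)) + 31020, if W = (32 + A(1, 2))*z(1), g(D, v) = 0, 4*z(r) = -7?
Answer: 90243/2 ≈ 45122.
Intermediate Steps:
z(r) = -7/4 (z(r) = (¼)*(-7) = -7/4)
A(B, T) = B*T (A(B, T) = 0*B + B*T = 0 + B*T = B*T)
t(N, F) = F²
W = -119/2 (W = (32 + 1*2)*(-7/4) = (32 + 2)*(-7/4) = 34*(-7/4) = -119/2 ≈ -59.500)
(W + t(-135, 119)) + 31020 = (-119/2 + 119²) + 31020 = (-119/2 + 14161) + 31020 = 28203/2 + 31020 = 90243/2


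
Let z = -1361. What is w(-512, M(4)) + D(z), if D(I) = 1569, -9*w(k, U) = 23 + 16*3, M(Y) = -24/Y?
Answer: 14050/9 ≈ 1561.1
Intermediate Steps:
w(k, U) = -71/9 (w(k, U) = -(23 + 16*3)/9 = -(23 + 48)/9 = -⅑*71 = -71/9)
w(-512, M(4)) + D(z) = -71/9 + 1569 = 14050/9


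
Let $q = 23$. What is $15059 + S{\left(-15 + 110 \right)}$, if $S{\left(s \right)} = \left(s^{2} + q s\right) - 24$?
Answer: $26245$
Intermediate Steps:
$S{\left(s \right)} = -24 + s^{2} + 23 s$ ($S{\left(s \right)} = \left(s^{2} + 23 s\right) - 24 = -24 + s^{2} + 23 s$)
$15059 + S{\left(-15 + 110 \right)} = 15059 + \left(-24 + \left(-15 + 110\right)^{2} + 23 \left(-15 + 110\right)\right) = 15059 + \left(-24 + 95^{2} + 23 \cdot 95\right) = 15059 + \left(-24 + 9025 + 2185\right) = 15059 + 11186 = 26245$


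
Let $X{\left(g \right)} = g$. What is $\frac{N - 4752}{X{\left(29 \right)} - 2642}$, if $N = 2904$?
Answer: $\frac{616}{871} \approx 0.70723$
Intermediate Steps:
$\frac{N - 4752}{X{\left(29 \right)} - 2642} = \frac{2904 - 4752}{29 - 2642} = - \frac{1848}{-2613} = \left(-1848\right) \left(- \frac{1}{2613}\right) = \frac{616}{871}$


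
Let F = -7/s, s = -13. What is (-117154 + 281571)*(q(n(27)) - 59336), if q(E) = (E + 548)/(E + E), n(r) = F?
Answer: -135409401941/14 ≈ -9.6721e+9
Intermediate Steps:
F = 7/13 (F = -7/(-13) = -7*(-1/13) = 7/13 ≈ 0.53846)
n(r) = 7/13
q(E) = (548 + E)/(2*E) (q(E) = (548 + E)/((2*E)) = (548 + E)*(1/(2*E)) = (548 + E)/(2*E))
(-117154 + 281571)*(q(n(27)) - 59336) = (-117154 + 281571)*((548 + 7/13)/(2*(7/13)) - 59336) = 164417*((½)*(13/7)*(7131/13) - 59336) = 164417*(7131/14 - 59336) = 164417*(-823573/14) = -135409401941/14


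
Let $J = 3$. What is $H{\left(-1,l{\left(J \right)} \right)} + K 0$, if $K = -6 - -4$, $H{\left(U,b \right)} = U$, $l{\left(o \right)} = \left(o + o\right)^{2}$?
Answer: $-1$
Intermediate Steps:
$l{\left(o \right)} = 4 o^{2}$ ($l{\left(o \right)} = \left(2 o\right)^{2} = 4 o^{2}$)
$K = -2$ ($K = -6 + 4 = -2$)
$H{\left(-1,l{\left(J \right)} \right)} + K 0 = -1 - 0 = -1 + 0 = -1$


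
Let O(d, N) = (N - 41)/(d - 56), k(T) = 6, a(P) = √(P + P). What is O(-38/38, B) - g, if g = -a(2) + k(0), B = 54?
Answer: -241/57 ≈ -4.2281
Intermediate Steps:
a(P) = √2*√P (a(P) = √(2*P) = √2*√P)
O(d, N) = (-41 + N)/(-56 + d)
g = 4 (g = -√2*√2 + 6 = -1*2 + 6 = -2 + 6 = 4)
O(-38/38, B) - g = (-41 + 54)/(-56 - 38/38) - 1*4 = 13/(-56 - 38*1/38) - 4 = 13/(-56 - 1) - 4 = 13/(-57) - 4 = -1/57*13 - 4 = -13/57 - 4 = -241/57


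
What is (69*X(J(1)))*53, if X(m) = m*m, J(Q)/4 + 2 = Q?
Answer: 58512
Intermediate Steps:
J(Q) = -8 + 4*Q
X(m) = m²
(69*X(J(1)))*53 = (69*(-8 + 4*1)²)*53 = (69*(-8 + 4)²)*53 = (69*(-4)²)*53 = (69*16)*53 = 1104*53 = 58512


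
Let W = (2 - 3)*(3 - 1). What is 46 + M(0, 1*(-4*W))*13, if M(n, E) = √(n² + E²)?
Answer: 150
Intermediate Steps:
W = -2 (W = -1*2 = -2)
M(n, E) = √(E² + n²)
46 + M(0, 1*(-4*W))*13 = 46 + √((1*(-4*(-2)))² + 0²)*13 = 46 + √((1*8)² + 0)*13 = 46 + √(8² + 0)*13 = 46 + √(64 + 0)*13 = 46 + √64*13 = 46 + 8*13 = 46 + 104 = 150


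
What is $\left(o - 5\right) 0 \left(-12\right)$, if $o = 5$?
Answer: $0$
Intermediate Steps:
$\left(o - 5\right) 0 \left(-12\right) = \left(5 - 5\right) 0 \left(-12\right) = 0 \cdot 0 \left(-12\right) = 0 \left(-12\right) = 0$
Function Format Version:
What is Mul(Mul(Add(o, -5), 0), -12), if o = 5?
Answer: 0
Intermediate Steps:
Mul(Mul(Add(o, -5), 0), -12) = Mul(Mul(Add(5, -5), 0), -12) = Mul(Mul(0, 0), -12) = Mul(0, -12) = 0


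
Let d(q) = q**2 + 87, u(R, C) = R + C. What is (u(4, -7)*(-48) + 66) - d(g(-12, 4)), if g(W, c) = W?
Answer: -21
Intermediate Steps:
u(R, C) = C + R
d(q) = 87 + q**2
(u(4, -7)*(-48) + 66) - d(g(-12, 4)) = ((-7 + 4)*(-48) + 66) - (87 + (-12)**2) = (-3*(-48) + 66) - (87 + 144) = (144 + 66) - 1*231 = 210 - 231 = -21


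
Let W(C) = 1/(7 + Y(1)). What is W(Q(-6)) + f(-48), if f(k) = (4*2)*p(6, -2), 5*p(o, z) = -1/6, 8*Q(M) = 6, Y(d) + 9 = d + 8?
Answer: -13/105 ≈ -0.12381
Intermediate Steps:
Y(d) = -1 + d (Y(d) = -9 + (d + 8) = -9 + (8 + d) = -1 + d)
Q(M) = 3/4 (Q(M) = (1/8)*6 = 3/4)
p(o, z) = -1/30 (p(o, z) = (-1/6)/5 = (-1*1/6)/5 = (1/5)*(-1/6) = -1/30)
f(k) = -4/15 (f(k) = (4*2)*(-1/30) = 8*(-1/30) = -4/15)
W(C) = 1/7 (W(C) = 1/(7 + (-1 + 1)) = 1/(7 + 0) = 1/7)
W(Q(-6)) + f(-48) = 1/7 - 4/15 = -13/105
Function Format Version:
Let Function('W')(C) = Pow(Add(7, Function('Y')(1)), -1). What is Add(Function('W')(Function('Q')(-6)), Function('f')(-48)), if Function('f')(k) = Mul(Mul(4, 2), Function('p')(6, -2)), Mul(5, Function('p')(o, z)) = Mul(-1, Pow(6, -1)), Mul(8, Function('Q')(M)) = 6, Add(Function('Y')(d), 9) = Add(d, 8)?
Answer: Rational(-13, 105) ≈ -0.12381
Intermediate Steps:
Function('Y')(d) = Add(-1, d) (Function('Y')(d) = Add(-9, Add(d, 8)) = Add(-9, Add(8, d)) = Add(-1, d))
Function('Q')(M) = Rational(3, 4) (Function('Q')(M) = Mul(Rational(1, 8), 6) = Rational(3, 4))
Function('p')(o, z) = Rational(-1, 30) (Function('p')(o, z) = Mul(Rational(1, 5), Mul(-1, Pow(6, -1))) = Mul(Rational(1, 5), Mul(-1, Rational(1, 6))) = Mul(Rational(1, 5), Rational(-1, 6)) = Rational(-1, 30))
Function('f')(k) = Rational(-4, 15) (Function('f')(k) = Mul(Mul(4, 2), Rational(-1, 30)) = Mul(8, Rational(-1, 30)) = Rational(-4, 15))
Function('W')(C) = Rational(1, 7) (Function('W')(C) = Pow(Add(7, Add(-1, 1)), -1) = Pow(Add(7, 0), -1) = Pow(7, -1) = Rational(1, 7))
Add(Function('W')(Function('Q')(-6)), Function('f')(-48)) = Add(Rational(1, 7), Rational(-4, 15)) = Rational(-13, 105)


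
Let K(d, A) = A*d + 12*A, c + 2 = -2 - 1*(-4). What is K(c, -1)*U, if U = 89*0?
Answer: 0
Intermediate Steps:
U = 0
c = 0 (c = -2 + (-2 - 1*(-4)) = -2 + (-2 + 4) = -2 + 2 = 0)
K(d, A) = 12*A + A*d
K(c, -1)*U = -(12 + 0)*0 = -1*12*0 = -12*0 = 0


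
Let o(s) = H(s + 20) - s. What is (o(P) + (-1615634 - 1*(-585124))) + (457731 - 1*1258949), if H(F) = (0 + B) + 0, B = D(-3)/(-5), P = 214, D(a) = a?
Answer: -9159707/5 ≈ -1.8319e+6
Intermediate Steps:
B = ⅗ (B = -3/(-5) = -3*(-⅕) = ⅗ ≈ 0.60000)
H(F) = ⅗ (H(F) = (0 + ⅗) + 0 = ⅗ + 0 = ⅗)
o(s) = ⅗ - s
(o(P) + (-1615634 - 1*(-585124))) + (457731 - 1*1258949) = ((⅗ - 1*214) + (-1615634 - 1*(-585124))) + (457731 - 1*1258949) = ((⅗ - 214) + (-1615634 + 585124)) + (457731 - 1258949) = (-1067/5 - 1030510) - 801218 = -5153617/5 - 801218 = -9159707/5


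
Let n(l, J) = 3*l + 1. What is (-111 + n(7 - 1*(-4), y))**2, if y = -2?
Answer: 5929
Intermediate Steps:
n(l, J) = 1 + 3*l
(-111 + n(7 - 1*(-4), y))**2 = (-111 + (1 + 3*(7 - 1*(-4))))**2 = (-111 + (1 + 3*(7 + 4)))**2 = (-111 + (1 + 3*11))**2 = (-111 + (1 + 33))**2 = (-111 + 34)**2 = (-77)**2 = 5929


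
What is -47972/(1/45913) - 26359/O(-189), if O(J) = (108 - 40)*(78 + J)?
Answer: -16624760088569/7548 ≈ -2.2025e+9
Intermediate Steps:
O(J) = 5304 + 68*J (O(J) = 68*(78 + J) = 5304 + 68*J)
-47972/(1/45913) - 26359/O(-189) = -47972/(1/45913) - 26359/(5304 + 68*(-189)) = -47972/1/45913 - 26359/(5304 - 12852) = -47972*45913 - 26359/(-7548) = -2202538436 - 26359*(-1/7548) = -2202538436 + 26359/7548 = -16624760088569/7548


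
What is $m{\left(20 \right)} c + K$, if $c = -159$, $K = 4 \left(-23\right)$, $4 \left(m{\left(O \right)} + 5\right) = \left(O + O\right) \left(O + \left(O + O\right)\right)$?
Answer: $-94697$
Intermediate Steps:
$m{\left(O \right)} = -5 + \frac{3 O^{2}}{2}$ ($m{\left(O \right)} = -5 + \frac{\left(O + O\right) \left(O + \left(O + O\right)\right)}{4} = -5 + \frac{2 O \left(O + 2 O\right)}{4} = -5 + \frac{2 O 3 O}{4} = -5 + \frac{6 O^{2}}{4} = -5 + \frac{3 O^{2}}{2}$)
$K = -92$
$m{\left(20 \right)} c + K = \left(-5 + \frac{3 \cdot 20^{2}}{2}\right) \left(-159\right) - 92 = \left(-5 + \frac{3}{2} \cdot 400\right) \left(-159\right) - 92 = \left(-5 + 600\right) \left(-159\right) - 92 = 595 \left(-159\right) - 92 = -94605 - 92 = -94697$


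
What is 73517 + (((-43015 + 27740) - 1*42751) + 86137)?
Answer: 101628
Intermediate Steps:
73517 + (((-43015 + 27740) - 1*42751) + 86137) = 73517 + ((-15275 - 42751) + 86137) = 73517 + (-58026 + 86137) = 73517 + 28111 = 101628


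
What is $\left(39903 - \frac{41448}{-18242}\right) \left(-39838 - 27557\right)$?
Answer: $- \frac{24530161643865}{9121} \approx -2.6894 \cdot 10^{9}$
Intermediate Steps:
$\left(39903 - \frac{41448}{-18242}\right) \left(-39838 - 27557\right) = \left(39903 - - \frac{20724}{9121}\right) \left(-67395\right) = \left(39903 + \frac{20724}{9121}\right) \left(-67395\right) = \frac{363975987}{9121} \left(-67395\right) = - \frac{24530161643865}{9121}$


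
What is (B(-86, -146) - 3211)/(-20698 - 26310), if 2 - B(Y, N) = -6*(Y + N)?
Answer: 4601/47008 ≈ 0.097877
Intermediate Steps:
B(Y, N) = 2 + 6*N + 6*Y (B(Y, N) = 2 - (-6)*(Y + N) = 2 - (-6)*(N + Y) = 2 - (-6*N - 6*Y) = 2 + (6*N + 6*Y) = 2 + 6*N + 6*Y)
(B(-86, -146) - 3211)/(-20698 - 26310) = ((2 + 6*(-146) + 6*(-86)) - 3211)/(-20698 - 26310) = ((2 - 876 - 516) - 3211)/(-47008) = (-1390 - 3211)*(-1/47008) = -4601*(-1/47008) = 4601/47008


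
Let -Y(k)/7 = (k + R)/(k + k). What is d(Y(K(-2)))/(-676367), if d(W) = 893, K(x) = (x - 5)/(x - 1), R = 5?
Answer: -893/676367 ≈ -0.0013203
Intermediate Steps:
K(x) = (-5 + x)/(-1 + x)
Y(k) = -7*(5 + k)/(2*k) (Y(k) = -7*(k + 5)/(k + k) = -7*(5 + k)/(2*k))
d(Y(K(-2)))/(-676367) = 893/(-676367) = 893*(-1/676367) = -893/676367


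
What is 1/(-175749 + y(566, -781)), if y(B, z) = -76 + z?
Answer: -1/176606 ≈ -5.6623e-6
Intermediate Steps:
1/(-175749 + y(566, -781)) = 1/(-175749 + (-76 - 781)) = 1/(-175749 - 857) = 1/(-176606) = -1/176606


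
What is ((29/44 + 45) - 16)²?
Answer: 1703025/1936 ≈ 879.66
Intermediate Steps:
((29/44 + 45) - 16)² = (2009/44 - 16)² = (1305/44)² = 1703025/1936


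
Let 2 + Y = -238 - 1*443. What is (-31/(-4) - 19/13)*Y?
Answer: -223341/52 ≈ -4295.0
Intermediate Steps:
Y = -683 (Y = -2 + (-238 - 1*443) = -2 + (-238 - 443) = -2 - 681 = -683)
(-31/(-4) - 19/13)*Y = (-31/(-4) - 19/13)*(-683) = (-31*(-1/4) - 19*1/13)*(-683) = (31/4 - 19/13)*(-683) = (327/52)*(-683) = -223341/52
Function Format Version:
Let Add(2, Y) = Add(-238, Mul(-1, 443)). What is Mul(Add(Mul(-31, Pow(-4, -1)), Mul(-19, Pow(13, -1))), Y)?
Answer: Rational(-223341, 52) ≈ -4295.0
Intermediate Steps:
Y = -683 (Y = Add(-2, Add(-238, Mul(-1, 443))) = Add(-2, Add(-238, -443)) = Add(-2, -681) = -683)
Mul(Add(Mul(-31, Pow(-4, -1)), Mul(-19, Pow(13, -1))), Y) = Mul(Add(Mul(-31, Pow(-4, -1)), Mul(-19, Pow(13, -1))), -683) = Mul(Add(Mul(-31, Rational(-1, 4)), Mul(-19, Rational(1, 13))), -683) = Mul(Add(Rational(31, 4), Rational(-19, 13)), -683) = Mul(Rational(327, 52), -683) = Rational(-223341, 52)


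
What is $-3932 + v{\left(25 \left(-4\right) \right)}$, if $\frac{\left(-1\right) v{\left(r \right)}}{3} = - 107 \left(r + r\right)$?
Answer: $-68132$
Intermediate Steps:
$v{\left(r \right)} = 642 r$ ($v{\left(r \right)} = - 3 \left(- 107 \left(r + r\right)\right) = - 3 \left(- 107 \cdot 2 r\right) = - 3 \left(- 214 r\right) = 642 r$)
$-3932 + v{\left(25 \left(-4\right) \right)} = -3932 + 642 \cdot 25 \left(-4\right) = -3932 + 642 \left(-100\right) = -3932 - 64200 = -68132$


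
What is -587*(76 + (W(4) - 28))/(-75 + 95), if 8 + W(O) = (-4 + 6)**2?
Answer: -6457/5 ≈ -1291.4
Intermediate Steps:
W(O) = -4 (W(O) = -8 + (-4 + 6)**2 = -8 + 2**2 = -8 + 4 = -4)
-587*(76 + (W(4) - 28))/(-75 + 95) = -587*(76 + (-4 - 28))/(-75 + 95) = -587*(76 - 32)/20 = -25828/20 = -587*11/5 = -6457/5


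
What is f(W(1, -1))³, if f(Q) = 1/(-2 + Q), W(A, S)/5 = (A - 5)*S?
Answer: 1/5832 ≈ 0.00017147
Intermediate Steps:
W(A, S) = 5*S*(-5 + A) (W(A, S) = 5*((A - 5)*S) = 5*((-5 + A)*S) = 5*(S*(-5 + A)) = 5*S*(-5 + A))
f(W(1, -1))³ = (1/(-2 + 5*(-1)*(-5 + 1)))³ = (1/(-2 + 5*(-1)*(-4)))³ = (1/(-2 + 20))³ = (1/18)³ = 1/5832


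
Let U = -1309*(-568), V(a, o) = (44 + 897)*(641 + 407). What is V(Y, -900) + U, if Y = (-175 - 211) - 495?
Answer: 1729680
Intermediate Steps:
Y = -881 (Y = -386 - 495 = -881)
V(a, o) = 986168 (V(a, o) = 941*1048 = 986168)
U = 743512
V(Y, -900) + U = 986168 + 743512 = 1729680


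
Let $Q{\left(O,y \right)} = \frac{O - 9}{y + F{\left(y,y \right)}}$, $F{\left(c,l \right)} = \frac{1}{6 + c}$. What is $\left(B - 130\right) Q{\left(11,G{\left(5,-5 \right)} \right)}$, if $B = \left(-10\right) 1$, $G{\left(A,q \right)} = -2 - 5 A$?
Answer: $\frac{735}{71} \approx 10.352$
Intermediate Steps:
$Q{\left(O,y \right)} = \frac{-9 + O}{y + \frac{1}{6 + y}}$ ($Q{\left(O,y \right)} = \frac{O - 9}{y + \frac{1}{6 + y}} = \frac{-9 + O}{y + \frac{1}{6 + y}}$)
$B = -10$
$\left(B - 130\right) Q{\left(11,G{\left(5,-5 \right)} \right)} = \left(-10 - 130\right) \frac{\left(-9 + 11\right) \left(6 - 27\right)}{1 + \left(-2 - 25\right) \left(6 - 27\right)} = - 140 \frac{1}{1 + \left(-2 - 25\right) \left(6 - 27\right)} 2 \left(6 - 27\right) = - 140 \frac{1}{1 - 27 \left(6 - 27\right)} 2 \left(6 - 27\right) = - 140 \frac{1}{1 - -567} \cdot 2 \left(-21\right) = - 140 \frac{1}{1 + 567} \cdot 2 \left(-21\right) = - 140 \cdot \frac{1}{568} \cdot 2 \left(-21\right) = \left(-140\right) \left(- \frac{21}{284}\right) = \frac{735}{71}$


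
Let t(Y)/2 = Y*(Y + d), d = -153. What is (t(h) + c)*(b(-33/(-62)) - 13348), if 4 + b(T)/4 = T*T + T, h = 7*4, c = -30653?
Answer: 483452056857/961 ≈ 5.0307e+8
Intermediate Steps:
h = 28
b(T) = -16 + 4*T + 4*T**2 (b(T) = -16 + 4*(T*T + T) = -16 + 4*(T**2 + T) = -16 + 4*(T + T**2) = -16 + (4*T + 4*T**2) = -16 + 4*T + 4*T**2)
t(Y) = 2*Y*(-153 + Y) (t(Y) = 2*(Y*(Y - 153)) = 2*(Y*(-153 + Y)) = 2*Y*(-153 + Y))
(t(h) + c)*(b(-33/(-62)) - 13348) = (2*28*(-153 + 28) - 30653)*((-16 + 4*(-33/(-62)) + 4*(-33/(-62))**2) - 13348) = (2*28*(-125) - 30653)*((-16 + 4*(-33*(-1/62)) + 4*(-33*(-1/62))**2) - 13348) = (-7000 - 30653)*((-16 + 4*(33/62) + 4*(33/62)**2) - 13348) = -37653*((-16 + 66/31 + 4*(1089/3844)) - 13348) = -37653*((-16 + 66/31 + 1089/961) - 13348) = -37653*(-12241/961 - 13348) = -37653*(-12839669/961) = 483452056857/961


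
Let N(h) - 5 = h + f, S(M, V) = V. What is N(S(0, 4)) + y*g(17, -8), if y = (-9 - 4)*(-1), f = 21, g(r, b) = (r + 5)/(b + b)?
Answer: 97/8 ≈ 12.125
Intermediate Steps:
g(r, b) = (5 + r)/(2*b) (g(r, b) = (5 + r)/((2*b)) = (5 + r)*(1/(2*b)) = (5 + r)/(2*b))
y = 13 (y = -13*(-1) = 13)
N(h) = 26 + h (N(h) = 5 + (h + 21) = 5 + (21 + h) = 26 + h)
N(S(0, 4)) + y*g(17, -8) = (26 + 4) + 13*((½)*(5 + 17)/(-8)) = 30 + 13*((½)*(-⅛)*22) = 30 + 13*(-11/8) = 30 - 143/8 = 97/8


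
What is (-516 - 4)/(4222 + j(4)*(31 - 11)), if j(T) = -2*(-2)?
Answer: -260/2151 ≈ -0.12087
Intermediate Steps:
j(T) = 4
(-516 - 4)/(4222 + j(4)*(31 - 11)) = (-516 - 4)/(4222 + 4*(31 - 11)) = -520/(4222 + 4*20) = -520/(4222 + 80) = -520/4302 = -520*1/4302 = -260/2151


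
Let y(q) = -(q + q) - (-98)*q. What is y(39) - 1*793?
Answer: 2951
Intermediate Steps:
y(q) = 96*q (y(q) = -2*q + 98*q = 96*q)
y(39) - 1*793 = 96*39 - 1*793 = 3744 - 793 = 2951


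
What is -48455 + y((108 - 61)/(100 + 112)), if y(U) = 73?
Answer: -48382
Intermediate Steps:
-48455 + y((108 - 61)/(100 + 112)) = -48455 + 73 = -48382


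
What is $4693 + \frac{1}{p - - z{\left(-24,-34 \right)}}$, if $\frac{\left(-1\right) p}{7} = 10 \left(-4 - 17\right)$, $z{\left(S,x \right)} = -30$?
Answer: $\frac{6757921}{1440} \approx 4693.0$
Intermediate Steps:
$p = 1470$ ($p = - 7 \cdot 10 \left(-4 - 17\right) = - 7 \cdot 10 \left(-21\right) = \left(-7\right) \left(-210\right) = 1470$)
$4693 + \frac{1}{p - - z{\left(-24,-34 \right)}} = 4693 + \frac{1}{1470 - \left(-1\right) \left(-30\right)} = 4693 + \frac{1}{1470 - 30} = 4693 + \frac{1}{1440} = \frac{6757921}{1440}$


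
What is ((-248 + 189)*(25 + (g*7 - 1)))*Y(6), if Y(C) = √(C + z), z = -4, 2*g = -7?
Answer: 59*√2/2 ≈ 41.719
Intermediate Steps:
g = -7/2 (g = (½)*(-7) = -7/2 ≈ -3.5000)
Y(C) = √(-4 + C) (Y(C) = √(C - 4) = √(-4 + C))
((-248 + 189)*(25 + (g*7 - 1)))*Y(6) = ((-248 + 189)*(25 + (-7/2*7 - 1)))*√(-4 + 6) = (-59*(25 + (-49/2 - 1)))*√2 = (-59*(25 - 51/2))*√2 = (-59*(-½))*√2 = 59*√2/2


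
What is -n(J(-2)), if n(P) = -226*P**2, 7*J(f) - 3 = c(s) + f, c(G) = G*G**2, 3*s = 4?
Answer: 38194/729 ≈ 52.392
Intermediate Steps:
s = 4/3 (s = (1/3)*4 = 4/3 ≈ 1.3333)
c(G) = G**3
J(f) = 145/189 + f/7 (J(f) = 3/7 + ((4/3)**3 + f)/7 = 3/7 + (64/27 + f)/7 = 3/7 + (64/189 + f/7) = 145/189 + f/7)
-n(J(-2)) = -(-226)*(145/189 + (1/7)*(-2))**2 = -(-226)*(145/189 - 2/7)**2 = -(-226)*(13/27)**2 = -(-226)*169/729 = -1*(-38194/729) = 38194/729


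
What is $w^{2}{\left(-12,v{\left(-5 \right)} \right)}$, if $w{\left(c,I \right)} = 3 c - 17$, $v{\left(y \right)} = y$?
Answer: $2809$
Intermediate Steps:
$w{\left(c,I \right)} = -17 + 3 c$
$w^{2}{\left(-12,v{\left(-5 \right)} \right)} = \left(-17 + 3 \left(-12\right)\right)^{2} = \left(-17 - 36\right)^{2} = \left(-53\right)^{2} = 2809$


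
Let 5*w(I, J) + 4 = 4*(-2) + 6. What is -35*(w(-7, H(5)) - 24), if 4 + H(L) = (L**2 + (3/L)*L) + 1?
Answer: 882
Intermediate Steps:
H(L) = L**2 (H(L) = -4 + ((L**2 + (3/L)*L) + 1) = -4 + ((L**2 + 3) + 1) = -4 + ((3 + L**2) + 1) = -4 + (4 + L**2) = L**2)
w(I, J) = -6/5 (w(I, J) = -4/5 + (4*(-2) + 6)/5 = -4/5 + (-8 + 6)/5 = -4/5 + (1/5)*(-2) = -4/5 - 2/5 = -6/5)
-35*(w(-7, H(5)) - 24) = -35*(-6/5 - 24) = -35*(-126/5) = 882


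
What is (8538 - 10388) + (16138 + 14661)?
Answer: 28949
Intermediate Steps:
(8538 - 10388) + (16138 + 14661) = -1850 + 30799 = 28949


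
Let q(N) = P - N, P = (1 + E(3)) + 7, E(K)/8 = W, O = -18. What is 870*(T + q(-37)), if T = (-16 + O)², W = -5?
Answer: 1010070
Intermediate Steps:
E(K) = -40 (E(K) = 8*(-5) = -40)
P = -32 (P = (1 - 40) + 7 = -39 + 7 = -32)
T = 1156 (T = (-16 - 18)² = (-34)² = 1156)
q(N) = -32 - N
870*(T + q(-37)) = 870*(1156 + (-32 - 1*(-37))) = 870*(1156 + (-32 + 37)) = 870*(1156 + 5) = 870*1161 = 1010070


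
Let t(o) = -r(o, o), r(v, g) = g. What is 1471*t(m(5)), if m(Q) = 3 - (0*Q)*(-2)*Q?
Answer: -4413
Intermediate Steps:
m(Q) = 3 (m(Q) = 3 - 0*(-2)*Q = 3 - 0*Q = 3 - 1*0 = 3 + 0 = 3)
t(o) = -o
1471*t(m(5)) = 1471*(-1*3) = 1471*(-3) = -4413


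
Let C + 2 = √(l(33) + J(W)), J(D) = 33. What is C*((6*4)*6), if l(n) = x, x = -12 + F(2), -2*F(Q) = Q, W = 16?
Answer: -288 + 288*√5 ≈ 355.99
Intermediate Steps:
F(Q) = -Q/2
x = -13 (x = -12 - ½*2 = -12 - 1 = -13)
l(n) = -13
C = -2 + 2*√5 (C = -2 + √(-13 + 33) = -2 + √20 = -2 + 2*√5 ≈ 2.4721)
C*((6*4)*6) = (-2 + 2*√5)*((6*4)*6) = (-2 + 2*√5)*(24*6) = (-2 + 2*√5)*144 = -288 + 288*√5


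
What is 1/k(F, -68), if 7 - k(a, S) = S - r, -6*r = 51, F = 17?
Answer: 2/133 ≈ 0.015038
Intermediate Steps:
r = -17/2 (r = -⅙*51 = -17/2 ≈ -8.5000)
k(a, S) = -3/2 - S (k(a, S) = 7 - (S - 1*(-17/2)) = 7 - (S + 17/2) = 7 - (17/2 + S) = 7 + (-17/2 - S) = -3/2 - S)
1/k(F, -68) = 1/(-3/2 - 1*(-68)) = 1/(-3/2 + 68) = 1/(133/2) = 2/133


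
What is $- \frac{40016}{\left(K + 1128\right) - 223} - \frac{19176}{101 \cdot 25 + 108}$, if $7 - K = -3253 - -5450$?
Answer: $\frac{80720968}{3383405} \approx 23.858$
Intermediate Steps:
$K = -2190$ ($K = 7 - \left(-3253 - -5450\right) = 7 - \left(-3253 + 5450\right) = 7 - 2197 = -2190$)
$- \frac{40016}{\left(K + 1128\right) - 223} - \frac{19176}{101 \cdot 25 + 108} = - \frac{40016}{\left(-2190 + 1128\right) - 223} - \frac{19176}{101 \cdot 25 + 108} = - \frac{40016}{-1062 - 223} - \frac{19176}{2525 + 108} = - \frac{40016}{-1285} - \frac{19176}{2633} = \left(-40016\right) \left(- \frac{1}{1285}\right) - \frac{19176}{2633} = \frac{40016}{1285} - \frac{19176}{2633} = \frac{80720968}{3383405}$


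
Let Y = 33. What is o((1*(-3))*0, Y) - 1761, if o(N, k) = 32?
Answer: -1729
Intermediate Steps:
o((1*(-3))*0, Y) - 1761 = 32 - 1761 = -1729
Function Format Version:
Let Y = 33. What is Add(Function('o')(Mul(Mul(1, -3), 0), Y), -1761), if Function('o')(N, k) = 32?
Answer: -1729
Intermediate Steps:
Add(Function('o')(Mul(Mul(1, -3), 0), Y), -1761) = Add(32, -1761) = -1729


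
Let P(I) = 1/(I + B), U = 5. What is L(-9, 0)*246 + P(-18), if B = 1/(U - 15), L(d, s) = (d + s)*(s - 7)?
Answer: 2805128/181 ≈ 15498.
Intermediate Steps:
L(d, s) = (-7 + s)*(d + s) (L(d, s) = (d + s)*(-7 + s) = (-7 + s)*(d + s))
B = -⅒ (B = 1/(5 - 15) = 1/(-10) = -⅒ ≈ -0.10000)
P(I) = 1/(-⅒ + I) (P(I) = 1/(I - ⅒) = 1/(-⅒ + I))
L(-9, 0)*246 + P(-18) = (0² - 7*(-9) - 7*0 - 9*0)*246 + 10/(-1 + 10*(-18)) = (0 + 63 + 0 + 0)*246 + 10/(-1 - 180) = 63*246 + 10/(-181) = 15498 + 10*(-1/181) = 15498 - 10/181 = 2805128/181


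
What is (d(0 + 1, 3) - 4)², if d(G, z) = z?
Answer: 1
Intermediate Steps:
(d(0 + 1, 3) - 4)² = (3 - 4)² = (-1)² = 1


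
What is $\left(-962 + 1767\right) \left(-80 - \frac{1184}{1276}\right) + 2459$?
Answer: $- \frac{19997459}{319} \approx -62688.0$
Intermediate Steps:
$\left(-962 + 1767\right) \left(-80 - \frac{1184}{1276}\right) + 2459 = 805 \left(-80 - \frac{296}{319}\right) + 2459 = 805 \left(- \frac{25816}{319}\right) + 2459 = - \frac{20781880}{319} + 2459 = - \frac{19997459}{319}$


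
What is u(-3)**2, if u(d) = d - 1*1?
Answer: 16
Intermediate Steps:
u(d) = -1 + d (u(d) = d - 1 = -1 + d)
u(-3)**2 = (-1 - 3)**2 = (-4)**2 = 16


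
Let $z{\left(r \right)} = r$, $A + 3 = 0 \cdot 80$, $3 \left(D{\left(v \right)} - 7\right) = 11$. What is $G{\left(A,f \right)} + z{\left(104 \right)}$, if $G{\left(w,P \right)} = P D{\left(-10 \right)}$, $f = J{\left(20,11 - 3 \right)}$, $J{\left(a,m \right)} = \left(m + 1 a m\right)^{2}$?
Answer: $301160$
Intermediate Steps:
$D{\left(v \right)} = \frac{32}{3}$ ($D{\left(v \right)} = 7 + \frac{1}{3} \cdot 11 = 7 + \frac{11}{3} = \frac{32}{3}$)
$A = -3$ ($A = -3 + 0 \cdot 80 = -3 + 0 = -3$)
$J{\left(a,m \right)} = \left(m + a m\right)^{2}$
$f = 28224$ ($f = \left(11 - 3\right)^{2} \left(1 + 20\right)^{2} = 8^{2} \cdot 21^{2} = 64 \cdot 441 = 28224$)
$G{\left(w,P \right)} = \frac{32 P}{3}$ ($G{\left(w,P \right)} = P \frac{32}{3} = \frac{32 P}{3}$)
$G{\left(A,f \right)} + z{\left(104 \right)} = \frac{32}{3} \cdot 28224 + 104 = 301056 + 104 = 301160$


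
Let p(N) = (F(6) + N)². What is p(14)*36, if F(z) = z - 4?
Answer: 9216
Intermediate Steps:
F(z) = -4 + z
p(N) = (2 + N)² (p(N) = ((-4 + 6) + N)² = (2 + N)²)
p(14)*36 = (2 + 14)²*36 = 16²*36 = 256*36 = 9216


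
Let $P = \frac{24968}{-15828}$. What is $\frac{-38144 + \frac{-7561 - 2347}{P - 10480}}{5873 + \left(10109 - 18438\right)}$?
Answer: $\frac{395501539183}{25466019628} \approx 15.531$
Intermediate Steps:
$P = - \frac{6242}{3957}$ ($P = 24968 \left(- \frac{1}{15828}\right) = - \frac{6242}{3957} \approx -1.5775$)
$\frac{-38144 + \frac{-7561 - 2347}{P - 10480}}{5873 + \left(10109 - 18438\right)} = \frac{-38144 + \frac{-7561 - 2347}{- \frac{6242}{3957} - 10480}}{5873 + \left(10109 - 18438\right)} = \frac{-38144 - \frac{9908}{- \frac{41475602}{3957}}}{5873 - 8329} = \frac{-38144 - - \frac{19602978}{20737801}}{-2456} = \left(-38144 + \frac{19602978}{20737801}\right) \left(- \frac{1}{2456}\right) = \left(- \frac{791003078366}{20737801}\right) \left(- \frac{1}{2456}\right) = \frac{395501539183}{25466019628}$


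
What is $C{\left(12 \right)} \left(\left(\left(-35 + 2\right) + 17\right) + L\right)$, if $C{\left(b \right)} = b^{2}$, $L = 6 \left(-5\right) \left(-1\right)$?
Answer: $2016$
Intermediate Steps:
$L = 30$ ($L = \left(-30\right) \left(-1\right) = 30$)
$C{\left(12 \right)} \left(\left(\left(-35 + 2\right) + 17\right) + L\right) = 12^{2} \left(\left(\left(-35 + 2\right) + 17\right) + 30\right) = 144 \left(\left(-33 + 17\right) + 30\right) = 144 \left(-16 + 30\right) = 144 \cdot 14 = 2016$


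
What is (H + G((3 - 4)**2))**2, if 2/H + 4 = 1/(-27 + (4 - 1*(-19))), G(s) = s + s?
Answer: 676/289 ≈ 2.3391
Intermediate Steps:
G(s) = 2*s
H = -8/17 (H = 2/(-4 + 1/(-27 + (4 - 1*(-19)))) = 2/(-4 + 1/(-27 + (4 + 19))) = 2/(-4 + 1/(-27 + 23)) = 2/(-4 + 1/(-4)) = 2/(-4 - 1/4) = 2/(-17/4) = 2*(-4/17) = -8/17 ≈ -0.47059)
(H + G((3 - 4)**2))**2 = (-8/17 + 2*(3 - 4)**2)**2 = (-8/17 + 2*(-1)**2)**2 = (-8/17 + 2*1)**2 = (-8/17 + 2)**2 = (26/17)**2 = 676/289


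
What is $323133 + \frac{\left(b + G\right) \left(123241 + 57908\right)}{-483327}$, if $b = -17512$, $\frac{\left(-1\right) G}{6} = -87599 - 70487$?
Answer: $- \frac{4157180035}{161109} \approx -25804.0$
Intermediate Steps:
$G = 948516$ ($G = - 6 \left(-87599 - 70487\right) = \left(-6\right) \left(-158086\right) = 948516$)
$323133 + \frac{\left(b + G\right) \left(123241 + 57908\right)}{-483327} = 323133 + \frac{\left(-17512 + 948516\right) \left(123241 + 57908\right)}{-483327} = 323133 + 931004 \cdot 181149 \left(- \frac{1}{483327}\right) = 323133 + 168650443596 \left(- \frac{1}{483327}\right) = 323133 - \frac{56216814532}{161109} = - \frac{4157180035}{161109}$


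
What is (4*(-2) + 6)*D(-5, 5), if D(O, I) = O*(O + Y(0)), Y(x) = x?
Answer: -50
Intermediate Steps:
D(O, I) = O² (D(O, I) = O*(O + 0) = O*O = O²)
(4*(-2) + 6)*D(-5, 5) = (4*(-2) + 6)*(-5)² = (-8 + 6)*25 = -2*25 = -50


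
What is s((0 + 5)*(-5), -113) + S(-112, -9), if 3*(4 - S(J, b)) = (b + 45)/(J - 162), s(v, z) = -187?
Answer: -25065/137 ≈ -182.96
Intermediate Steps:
S(J, b) = 4 - (45 + b)/(3*(-162 + J)) (S(J, b) = 4 - (b + 45)/(3*(J - 162)) = 4 - (45 + b)/(3*(-162 + J)))
s((0 + 5)*(-5), -113) + S(-112, -9) = -187 + (-1989 - 1*(-9) + 12*(-112))/(3*(-162 - 112)) = -187 + (⅓)*(-1989 + 9 - 1344)/(-274) = -187 + (⅓)*(-1/274)*(-3324) = -187 + 554/137 = -25065/137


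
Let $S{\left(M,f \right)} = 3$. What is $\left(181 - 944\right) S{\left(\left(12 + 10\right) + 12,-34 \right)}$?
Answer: $-2289$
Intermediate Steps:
$\left(181 - 944\right) S{\left(\left(12 + 10\right) + 12,-34 \right)} = \left(181 - 944\right) 3 = \left(-763\right) 3 = -2289$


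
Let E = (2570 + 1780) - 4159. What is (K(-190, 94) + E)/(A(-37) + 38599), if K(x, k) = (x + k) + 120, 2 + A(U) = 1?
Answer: 215/38598 ≈ 0.0055702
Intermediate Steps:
A(U) = -1 (A(U) = -2 + 1 = -1)
E = 191 (E = 4350 - 4159 = 191)
K(x, k) = 120 + k + x (K(x, k) = (k + x) + 120 = 120 + k + x)
(K(-190, 94) + E)/(A(-37) + 38599) = ((120 + 94 - 190) + 191)/(-1 + 38599) = (24 + 191)/38598 = 215*(1/38598) = 215/38598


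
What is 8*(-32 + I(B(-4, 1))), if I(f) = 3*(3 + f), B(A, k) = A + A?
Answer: -376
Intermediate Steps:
B(A, k) = 2*A
I(f) = 9 + 3*f
8*(-32 + I(B(-4, 1))) = 8*(-32 + (9 + 3*(2*(-4)))) = 8*(-32 + (9 + 3*(-8))) = 8*(-32 + (9 - 24)) = 8*(-32 - 15) = 8*(-47) = -376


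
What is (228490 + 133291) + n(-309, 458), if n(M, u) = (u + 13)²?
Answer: 583622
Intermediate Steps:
n(M, u) = (13 + u)²
(228490 + 133291) + n(-309, 458) = (228490 + 133291) + (13 + 458)² = 361781 + 471² = 361781 + 221841 = 583622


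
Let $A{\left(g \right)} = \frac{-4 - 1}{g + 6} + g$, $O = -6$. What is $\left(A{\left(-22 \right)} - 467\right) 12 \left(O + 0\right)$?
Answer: $\frac{70371}{2} \approx 35186.0$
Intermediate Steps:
$A{\left(g \right)} = g - \frac{5}{6 + g}$ ($A{\left(g \right)} = - \frac{5}{6 + g} + g = g - \frac{5}{6 + g}$)
$\left(A{\left(-22 \right)} - 467\right) 12 \left(O + 0\right) = \left(\frac{-5 + \left(-22\right)^{2} + 6 \left(-22\right)}{6 - 22} - 467\right) 12 \left(-6 + 0\right) = \left(\frac{-5 + 484 - 132}{-16} - 467\right) 12 \left(-6\right) = \left(\left(- \frac{1}{16}\right) 347 - 467\right) \left(-72\right) = \left(- \frac{347}{16} - 467\right) \left(-72\right) = \left(- \frac{7819}{16}\right) \left(-72\right) = \frac{70371}{2}$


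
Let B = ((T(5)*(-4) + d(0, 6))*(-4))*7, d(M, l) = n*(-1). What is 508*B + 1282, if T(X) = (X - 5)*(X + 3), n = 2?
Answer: 29730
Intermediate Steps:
T(X) = (-5 + X)*(3 + X)
d(M, l) = -2 (d(M, l) = 2*(-1) = -2)
B = 56 (B = (((-15 + 5**2 - 2*5)*(-4) - 2)*(-4))*7 = (((-15 + 25 - 10)*(-4) - 2)*(-4))*7 = ((0*(-4) - 2)*(-4))*7 = ((0 - 2)*(-4))*7 = -2*(-4)*7 = 8*7 = 56)
508*B + 1282 = 508*56 + 1282 = 28448 + 1282 = 29730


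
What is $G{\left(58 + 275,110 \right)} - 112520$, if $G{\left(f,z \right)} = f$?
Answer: $-112187$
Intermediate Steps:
$G{\left(58 + 275,110 \right)} - 112520 = \left(58 + 275\right) - 112520 = 333 - 112520 = -112187$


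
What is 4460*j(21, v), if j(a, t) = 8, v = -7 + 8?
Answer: 35680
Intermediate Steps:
v = 1
4460*j(21, v) = 4460*8 = 35680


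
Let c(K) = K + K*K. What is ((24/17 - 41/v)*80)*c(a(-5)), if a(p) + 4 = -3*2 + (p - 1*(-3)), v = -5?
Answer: 1725504/17 ≈ 1.0150e+5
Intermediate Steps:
a(p) = -7 + p (a(p) = -4 + (-3*2 + (p - 1*(-3))) = -4 + (-6 + (p + 3)) = -4 + (-6 + (3 + p)) = -4 + (-3 + p) = -7 + p)
c(K) = K + K**2
((24/17 - 41/v)*80)*c(a(-5)) = ((24/17 - 41/(-5))*80)*((-7 - 5)*(1 + (-7 - 5))) = ((24*(1/17) - 41*(-1/5))*80)*(-12*(1 - 12)) = ((24/17 + 41/5)*80)*(-12*(-11)) = ((817/85)*80)*132 = (13072/17)*132 = 1725504/17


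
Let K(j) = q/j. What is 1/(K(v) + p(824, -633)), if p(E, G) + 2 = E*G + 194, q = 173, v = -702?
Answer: -702/366022973 ≈ -1.9179e-6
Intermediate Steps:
p(E, G) = 192 + E*G (p(E, G) = -2 + (E*G + 194) = -2 + (194 + E*G) = 192 + E*G)
K(j) = 173/j
1/(K(v) + p(824, -633)) = 1/(173/(-702) + (192 + 824*(-633))) = 1/(173*(-1/702) + (192 - 521592)) = 1/(-173/702 - 521400) = 1/(-366022973/702) = -702/366022973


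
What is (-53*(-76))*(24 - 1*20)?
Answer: 16112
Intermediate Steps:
(-53*(-76))*(24 - 1*20) = 4028*(24 - 20) = 4028*4 = 16112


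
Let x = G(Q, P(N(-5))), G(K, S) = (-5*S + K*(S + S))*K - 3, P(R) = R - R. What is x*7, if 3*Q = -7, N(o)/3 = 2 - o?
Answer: -21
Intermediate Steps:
N(o) = 6 - 3*o (N(o) = 3*(2 - o) = 6 - 3*o)
P(R) = 0
Q = -7/3 (Q = (1/3)*(-7) = -7/3 ≈ -2.3333)
G(K, S) = -3 + K*(-5*S + 2*K*S) (G(K, S) = (-5*S + K*(2*S))*K - 3 = (-5*S + 2*K*S)*K - 3 = K*(-5*S + 2*K*S) - 3 = -3 + K*(-5*S + 2*K*S))
x = -3 (x = -3 - 5*(-7/3)*0 + 2*0*(-7/3)**2 = -3 + 0 + 2*0*(49/9) = -3 + 0 + 0 = -3)
x*7 = -3*7 = -21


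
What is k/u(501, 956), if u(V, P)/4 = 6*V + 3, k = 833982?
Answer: 138997/2006 ≈ 69.291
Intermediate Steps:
u(V, P) = 12 + 24*V (u(V, P) = 4*(6*V + 3) = 4*(3 + 6*V) = 12 + 24*V)
k/u(501, 956) = 833982/(12 + 24*501) = 833982/(12 + 12024) = 833982/12036 = 833982*(1/12036) = 138997/2006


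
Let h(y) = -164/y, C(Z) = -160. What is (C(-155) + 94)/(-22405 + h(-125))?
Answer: 2750/933487 ≈ 0.0029459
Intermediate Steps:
(C(-155) + 94)/(-22405 + h(-125)) = (-160 + 94)/(-22405 - 164/(-125)) = -66/(-22405 - 164*(-1/125)) = -66/(-22405 + 164/125) = -66/(-2800461/125) = -66*(-125/2800461) = 2750/933487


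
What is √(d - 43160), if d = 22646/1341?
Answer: I*√8620382186/447 ≈ 207.71*I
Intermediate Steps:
d = 22646/1341 (d = 22646*(1/1341) = 22646/1341 ≈ 16.887)
√(d - 43160) = √(22646/1341 - 43160) = √(-57854914/1341) = I*√8620382186/447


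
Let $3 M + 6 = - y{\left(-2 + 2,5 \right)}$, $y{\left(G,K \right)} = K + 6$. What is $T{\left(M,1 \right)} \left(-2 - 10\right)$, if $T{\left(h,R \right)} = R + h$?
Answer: $56$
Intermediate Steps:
$y{\left(G,K \right)} = 6 + K$
$M = - \frac{17}{3}$ ($M = -2 + \frac{\left(-1\right) \left(6 + 5\right)}{3} = -2 + \frac{\left(-1\right) 11}{3} = -2 + \frac{1}{3} \left(-11\right) = -2 - \frac{11}{3} = - \frac{17}{3} \approx -5.6667$)
$T{\left(M,1 \right)} \left(-2 - 10\right) = \left(1 - \frac{17}{3}\right) \left(-2 - 10\right) = \left(- \frac{14}{3}\right) \left(-12\right) = 56$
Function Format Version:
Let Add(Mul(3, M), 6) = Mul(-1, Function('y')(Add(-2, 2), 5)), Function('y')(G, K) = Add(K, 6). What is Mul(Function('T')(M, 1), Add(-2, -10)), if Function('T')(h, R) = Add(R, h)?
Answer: 56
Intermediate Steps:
Function('y')(G, K) = Add(6, K)
M = Rational(-17, 3) (M = Add(-2, Mul(Rational(1, 3), Mul(-1, Add(6, 5)))) = Add(-2, Mul(Rational(1, 3), Mul(-1, 11))) = Add(-2, Mul(Rational(1, 3), -11)) = Add(-2, Rational(-11, 3)) = Rational(-17, 3) ≈ -5.6667)
Mul(Function('T')(M, 1), Add(-2, -10)) = Mul(Add(1, Rational(-17, 3)), Add(-2, -10)) = Mul(Rational(-14, 3), -12) = 56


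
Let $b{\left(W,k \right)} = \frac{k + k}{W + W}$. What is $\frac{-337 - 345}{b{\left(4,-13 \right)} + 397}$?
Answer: $- \frac{2728}{1575} \approx -1.7321$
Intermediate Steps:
$b{\left(W,k \right)} = \frac{k}{W}$ ($b{\left(W,k \right)} = \frac{2 k}{2 W} = 2 k \frac{1}{2 W} = \frac{k}{W}$)
$\frac{-337 - 345}{b{\left(4,-13 \right)} + 397} = \frac{-337 - 345}{- \frac{13}{4} + 397} = - \frac{682}{\left(-13\right) \frac{1}{4} + 397} = - \frac{682}{- \frac{13}{4} + 397} = - \frac{682}{\frac{1575}{4}} = \left(-682\right) \frac{4}{1575} = - \frac{2728}{1575}$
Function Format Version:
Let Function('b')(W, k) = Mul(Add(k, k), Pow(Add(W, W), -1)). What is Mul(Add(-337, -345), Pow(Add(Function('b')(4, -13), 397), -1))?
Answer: Rational(-2728, 1575) ≈ -1.7321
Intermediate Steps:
Function('b')(W, k) = Mul(k, Pow(W, -1)) (Function('b')(W, k) = Mul(Mul(2, k), Pow(Mul(2, W), -1)) = Mul(Mul(2, k), Mul(Rational(1, 2), Pow(W, -1))) = Mul(k, Pow(W, -1)))
Mul(Add(-337, -345), Pow(Add(Function('b')(4, -13), 397), -1)) = Mul(Add(-337, -345), Pow(Add(Mul(-13, Pow(4, -1)), 397), -1)) = Mul(-682, Pow(Add(Mul(-13, Rational(1, 4)), 397), -1)) = Mul(-682, Pow(Add(Rational(-13, 4), 397), -1)) = Mul(-682, Pow(Rational(1575, 4), -1)) = Mul(-682, Rational(4, 1575)) = Rational(-2728, 1575)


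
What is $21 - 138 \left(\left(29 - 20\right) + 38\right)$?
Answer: $-6465$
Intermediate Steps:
$21 - 138 \left(\left(29 - 20\right) + 38\right) = 21 - 138 \left(9 + 38\right) = 21 - 6486 = -6465$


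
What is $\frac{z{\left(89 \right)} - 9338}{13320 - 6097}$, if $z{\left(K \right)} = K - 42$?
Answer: $- \frac{9291}{7223} \approx -1.2863$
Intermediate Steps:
$z{\left(K \right)} = -42 + K$ ($z{\left(K \right)} = K - 42 = -42 + K$)
$\frac{z{\left(89 \right)} - 9338}{13320 - 6097} = \frac{\left(-42 + 89\right) - 9338}{13320 - 6097} = \frac{47 - 9338}{7223} = \left(-9291\right) \frac{1}{7223} = - \frac{9291}{7223}$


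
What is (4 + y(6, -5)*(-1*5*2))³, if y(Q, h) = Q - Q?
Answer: 64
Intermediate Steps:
y(Q, h) = 0
(4 + y(6, -5)*(-1*5*2))³ = (4 + 0*(-1*5*2))³ = (4 + 0*(-5*2))³ = (4 + 0*(-10))³ = (4 + 0)³ = 4³ = 64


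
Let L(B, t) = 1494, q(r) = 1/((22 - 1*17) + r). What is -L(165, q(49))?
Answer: -1494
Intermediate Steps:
q(r) = 1/(5 + r) (q(r) = 1/((22 - 17) + r) = 1/(5 + r))
-L(165, q(49)) = -1*1494 = -1494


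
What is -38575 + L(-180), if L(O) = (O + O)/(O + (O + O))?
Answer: -115723/3 ≈ -38574.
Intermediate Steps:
L(O) = ⅔ (L(O) = (2*O)/(O + 2*O) = (2*O)/((3*O)) = (2*O)*(1/(3*O)) = ⅔)
-38575 + L(-180) = -38575 + ⅔ = -115723/3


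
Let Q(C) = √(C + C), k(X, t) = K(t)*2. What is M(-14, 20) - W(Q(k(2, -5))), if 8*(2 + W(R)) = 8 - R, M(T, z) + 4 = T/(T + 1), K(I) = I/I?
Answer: -87/52 ≈ -1.6731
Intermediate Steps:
K(I) = 1
k(X, t) = 2 (k(X, t) = 1*2 = 2)
M(T, z) = -4 + T/(1 + T) (M(T, z) = -4 + T/(T + 1) = -4 + T/(1 + T))
Q(C) = √2*√C (Q(C) = √(2*C) = √2*√C)
W(R) = -1 - R/8 (W(R) = -2 + (8 - R)/8 = -2 + (1 - R/8) = -1 - R/8)
M(-14, 20) - W(Q(k(2, -5))) = (-4 - 3*(-14))/(1 - 14) - (-1 - √2*√2/8) = (-4 + 42)/(-13) - (-1 - ⅛*2) = -1/13*38 - (-1 - ¼) = -38/13 - 1*(-5/4) = -38/13 + 5/4 = -87/52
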